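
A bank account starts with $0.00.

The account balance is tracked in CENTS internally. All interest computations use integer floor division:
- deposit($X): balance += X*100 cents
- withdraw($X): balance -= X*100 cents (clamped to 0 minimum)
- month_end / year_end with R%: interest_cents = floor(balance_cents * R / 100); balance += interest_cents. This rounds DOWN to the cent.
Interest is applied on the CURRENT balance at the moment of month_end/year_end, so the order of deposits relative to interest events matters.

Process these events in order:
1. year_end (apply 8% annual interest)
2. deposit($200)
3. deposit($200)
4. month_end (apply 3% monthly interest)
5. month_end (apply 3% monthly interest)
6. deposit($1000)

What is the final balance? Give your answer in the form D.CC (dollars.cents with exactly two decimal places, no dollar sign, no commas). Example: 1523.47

Answer: 1424.36

Derivation:
After 1 (year_end (apply 8% annual interest)): balance=$0.00 total_interest=$0.00
After 2 (deposit($200)): balance=$200.00 total_interest=$0.00
After 3 (deposit($200)): balance=$400.00 total_interest=$0.00
After 4 (month_end (apply 3% monthly interest)): balance=$412.00 total_interest=$12.00
After 5 (month_end (apply 3% monthly interest)): balance=$424.36 total_interest=$24.36
After 6 (deposit($1000)): balance=$1424.36 total_interest=$24.36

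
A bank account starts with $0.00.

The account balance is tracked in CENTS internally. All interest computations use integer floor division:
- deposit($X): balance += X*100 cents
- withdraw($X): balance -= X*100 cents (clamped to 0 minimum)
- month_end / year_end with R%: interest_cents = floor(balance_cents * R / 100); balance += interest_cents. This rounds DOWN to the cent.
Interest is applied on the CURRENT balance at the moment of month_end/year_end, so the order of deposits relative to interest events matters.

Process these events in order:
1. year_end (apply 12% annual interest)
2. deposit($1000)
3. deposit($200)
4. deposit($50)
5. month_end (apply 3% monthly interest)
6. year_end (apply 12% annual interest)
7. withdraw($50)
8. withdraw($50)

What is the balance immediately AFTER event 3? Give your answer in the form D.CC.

After 1 (year_end (apply 12% annual interest)): balance=$0.00 total_interest=$0.00
After 2 (deposit($1000)): balance=$1000.00 total_interest=$0.00
After 3 (deposit($200)): balance=$1200.00 total_interest=$0.00

Answer: 1200.00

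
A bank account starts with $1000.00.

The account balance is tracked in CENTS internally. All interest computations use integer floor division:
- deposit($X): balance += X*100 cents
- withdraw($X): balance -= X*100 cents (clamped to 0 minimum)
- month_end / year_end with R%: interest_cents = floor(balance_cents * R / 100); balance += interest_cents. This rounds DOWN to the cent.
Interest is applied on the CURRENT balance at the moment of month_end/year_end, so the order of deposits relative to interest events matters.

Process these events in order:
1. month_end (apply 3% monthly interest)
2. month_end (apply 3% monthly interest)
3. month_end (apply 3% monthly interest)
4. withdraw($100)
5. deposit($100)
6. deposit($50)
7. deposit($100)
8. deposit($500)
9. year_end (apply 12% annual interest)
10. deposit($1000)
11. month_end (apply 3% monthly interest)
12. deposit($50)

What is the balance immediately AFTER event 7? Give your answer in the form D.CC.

Answer: 1242.72

Derivation:
After 1 (month_end (apply 3% monthly interest)): balance=$1030.00 total_interest=$30.00
After 2 (month_end (apply 3% monthly interest)): balance=$1060.90 total_interest=$60.90
After 3 (month_end (apply 3% monthly interest)): balance=$1092.72 total_interest=$92.72
After 4 (withdraw($100)): balance=$992.72 total_interest=$92.72
After 5 (deposit($100)): balance=$1092.72 total_interest=$92.72
After 6 (deposit($50)): balance=$1142.72 total_interest=$92.72
After 7 (deposit($100)): balance=$1242.72 total_interest=$92.72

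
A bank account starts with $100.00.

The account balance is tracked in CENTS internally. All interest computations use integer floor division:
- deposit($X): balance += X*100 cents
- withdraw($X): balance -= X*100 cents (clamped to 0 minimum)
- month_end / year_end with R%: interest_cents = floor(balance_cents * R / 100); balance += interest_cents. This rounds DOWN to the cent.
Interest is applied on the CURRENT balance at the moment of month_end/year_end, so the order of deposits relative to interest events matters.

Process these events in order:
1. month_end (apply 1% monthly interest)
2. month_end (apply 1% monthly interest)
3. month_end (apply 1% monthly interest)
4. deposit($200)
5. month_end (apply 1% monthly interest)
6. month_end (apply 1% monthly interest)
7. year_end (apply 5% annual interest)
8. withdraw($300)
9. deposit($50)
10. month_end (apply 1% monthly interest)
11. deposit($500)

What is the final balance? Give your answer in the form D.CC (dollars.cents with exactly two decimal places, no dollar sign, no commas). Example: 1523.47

Answer: 575.31

Derivation:
After 1 (month_end (apply 1% monthly interest)): balance=$101.00 total_interest=$1.00
After 2 (month_end (apply 1% monthly interest)): balance=$102.01 total_interest=$2.01
After 3 (month_end (apply 1% monthly interest)): balance=$103.03 total_interest=$3.03
After 4 (deposit($200)): balance=$303.03 total_interest=$3.03
After 5 (month_end (apply 1% monthly interest)): balance=$306.06 total_interest=$6.06
After 6 (month_end (apply 1% monthly interest)): balance=$309.12 total_interest=$9.12
After 7 (year_end (apply 5% annual interest)): balance=$324.57 total_interest=$24.57
After 8 (withdraw($300)): balance=$24.57 total_interest=$24.57
After 9 (deposit($50)): balance=$74.57 total_interest=$24.57
After 10 (month_end (apply 1% monthly interest)): balance=$75.31 total_interest=$25.31
After 11 (deposit($500)): balance=$575.31 total_interest=$25.31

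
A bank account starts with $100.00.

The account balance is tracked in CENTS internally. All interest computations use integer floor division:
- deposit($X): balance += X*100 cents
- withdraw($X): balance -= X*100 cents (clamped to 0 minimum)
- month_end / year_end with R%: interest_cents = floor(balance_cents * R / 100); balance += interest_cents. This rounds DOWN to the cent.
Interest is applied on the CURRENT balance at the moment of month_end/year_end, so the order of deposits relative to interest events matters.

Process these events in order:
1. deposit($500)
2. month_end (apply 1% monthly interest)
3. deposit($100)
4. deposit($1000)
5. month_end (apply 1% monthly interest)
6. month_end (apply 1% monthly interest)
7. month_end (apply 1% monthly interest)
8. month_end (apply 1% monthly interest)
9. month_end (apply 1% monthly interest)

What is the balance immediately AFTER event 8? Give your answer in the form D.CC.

After 1 (deposit($500)): balance=$600.00 total_interest=$0.00
After 2 (month_end (apply 1% monthly interest)): balance=$606.00 total_interest=$6.00
After 3 (deposit($100)): balance=$706.00 total_interest=$6.00
After 4 (deposit($1000)): balance=$1706.00 total_interest=$6.00
After 5 (month_end (apply 1% monthly interest)): balance=$1723.06 total_interest=$23.06
After 6 (month_end (apply 1% monthly interest)): balance=$1740.29 total_interest=$40.29
After 7 (month_end (apply 1% monthly interest)): balance=$1757.69 total_interest=$57.69
After 8 (month_end (apply 1% monthly interest)): balance=$1775.26 total_interest=$75.26

Answer: 1775.26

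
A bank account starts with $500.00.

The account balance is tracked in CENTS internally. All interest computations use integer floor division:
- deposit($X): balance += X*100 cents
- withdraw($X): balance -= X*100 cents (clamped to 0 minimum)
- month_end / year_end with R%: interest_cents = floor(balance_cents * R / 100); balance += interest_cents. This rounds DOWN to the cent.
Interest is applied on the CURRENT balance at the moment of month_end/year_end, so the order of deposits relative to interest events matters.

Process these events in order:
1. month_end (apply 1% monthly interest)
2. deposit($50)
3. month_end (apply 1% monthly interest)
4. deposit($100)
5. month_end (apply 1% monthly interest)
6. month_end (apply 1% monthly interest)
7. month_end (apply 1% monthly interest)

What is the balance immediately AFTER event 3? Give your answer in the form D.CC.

Answer: 560.55

Derivation:
After 1 (month_end (apply 1% monthly interest)): balance=$505.00 total_interest=$5.00
After 2 (deposit($50)): balance=$555.00 total_interest=$5.00
After 3 (month_end (apply 1% monthly interest)): balance=$560.55 total_interest=$10.55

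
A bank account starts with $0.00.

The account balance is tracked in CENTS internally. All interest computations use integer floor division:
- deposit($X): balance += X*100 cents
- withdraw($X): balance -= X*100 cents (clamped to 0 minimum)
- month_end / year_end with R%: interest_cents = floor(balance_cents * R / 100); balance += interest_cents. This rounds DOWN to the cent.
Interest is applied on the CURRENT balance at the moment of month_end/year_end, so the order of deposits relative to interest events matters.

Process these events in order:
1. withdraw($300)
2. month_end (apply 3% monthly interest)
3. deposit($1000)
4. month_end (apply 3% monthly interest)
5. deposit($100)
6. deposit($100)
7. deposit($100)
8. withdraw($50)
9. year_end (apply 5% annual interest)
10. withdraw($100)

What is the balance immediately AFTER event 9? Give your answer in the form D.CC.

After 1 (withdraw($300)): balance=$0.00 total_interest=$0.00
After 2 (month_end (apply 3% monthly interest)): balance=$0.00 total_interest=$0.00
After 3 (deposit($1000)): balance=$1000.00 total_interest=$0.00
After 4 (month_end (apply 3% monthly interest)): balance=$1030.00 total_interest=$30.00
After 5 (deposit($100)): balance=$1130.00 total_interest=$30.00
After 6 (deposit($100)): balance=$1230.00 total_interest=$30.00
After 7 (deposit($100)): balance=$1330.00 total_interest=$30.00
After 8 (withdraw($50)): balance=$1280.00 total_interest=$30.00
After 9 (year_end (apply 5% annual interest)): balance=$1344.00 total_interest=$94.00

Answer: 1344.00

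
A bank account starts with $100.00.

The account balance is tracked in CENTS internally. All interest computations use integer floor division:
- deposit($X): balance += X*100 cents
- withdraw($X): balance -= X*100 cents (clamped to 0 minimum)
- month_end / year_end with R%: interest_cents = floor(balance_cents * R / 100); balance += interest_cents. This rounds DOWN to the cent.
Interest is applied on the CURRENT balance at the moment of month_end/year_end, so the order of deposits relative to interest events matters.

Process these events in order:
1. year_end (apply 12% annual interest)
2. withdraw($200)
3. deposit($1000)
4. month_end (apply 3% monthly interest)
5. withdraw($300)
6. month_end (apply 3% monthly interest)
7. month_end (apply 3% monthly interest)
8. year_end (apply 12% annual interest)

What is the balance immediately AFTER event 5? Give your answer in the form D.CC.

Answer: 730.00

Derivation:
After 1 (year_end (apply 12% annual interest)): balance=$112.00 total_interest=$12.00
After 2 (withdraw($200)): balance=$0.00 total_interest=$12.00
After 3 (deposit($1000)): balance=$1000.00 total_interest=$12.00
After 4 (month_end (apply 3% monthly interest)): balance=$1030.00 total_interest=$42.00
After 5 (withdraw($300)): balance=$730.00 total_interest=$42.00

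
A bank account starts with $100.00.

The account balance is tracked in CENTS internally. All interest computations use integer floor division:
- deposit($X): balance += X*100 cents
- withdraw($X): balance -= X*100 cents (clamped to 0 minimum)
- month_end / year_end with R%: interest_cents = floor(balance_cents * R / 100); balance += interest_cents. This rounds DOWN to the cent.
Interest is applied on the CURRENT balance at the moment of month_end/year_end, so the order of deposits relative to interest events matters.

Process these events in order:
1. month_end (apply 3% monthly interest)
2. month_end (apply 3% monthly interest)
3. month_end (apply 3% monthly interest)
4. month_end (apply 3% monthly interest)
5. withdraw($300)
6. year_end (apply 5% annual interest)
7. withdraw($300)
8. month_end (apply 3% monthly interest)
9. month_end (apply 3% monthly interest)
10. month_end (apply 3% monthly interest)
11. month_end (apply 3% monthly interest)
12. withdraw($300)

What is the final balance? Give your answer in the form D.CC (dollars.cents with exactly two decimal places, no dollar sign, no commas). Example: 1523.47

After 1 (month_end (apply 3% monthly interest)): balance=$103.00 total_interest=$3.00
After 2 (month_end (apply 3% monthly interest)): balance=$106.09 total_interest=$6.09
After 3 (month_end (apply 3% monthly interest)): balance=$109.27 total_interest=$9.27
After 4 (month_end (apply 3% monthly interest)): balance=$112.54 total_interest=$12.54
After 5 (withdraw($300)): balance=$0.00 total_interest=$12.54
After 6 (year_end (apply 5% annual interest)): balance=$0.00 total_interest=$12.54
After 7 (withdraw($300)): balance=$0.00 total_interest=$12.54
After 8 (month_end (apply 3% monthly interest)): balance=$0.00 total_interest=$12.54
After 9 (month_end (apply 3% monthly interest)): balance=$0.00 total_interest=$12.54
After 10 (month_end (apply 3% monthly interest)): balance=$0.00 total_interest=$12.54
After 11 (month_end (apply 3% monthly interest)): balance=$0.00 total_interest=$12.54
After 12 (withdraw($300)): balance=$0.00 total_interest=$12.54

Answer: 0.00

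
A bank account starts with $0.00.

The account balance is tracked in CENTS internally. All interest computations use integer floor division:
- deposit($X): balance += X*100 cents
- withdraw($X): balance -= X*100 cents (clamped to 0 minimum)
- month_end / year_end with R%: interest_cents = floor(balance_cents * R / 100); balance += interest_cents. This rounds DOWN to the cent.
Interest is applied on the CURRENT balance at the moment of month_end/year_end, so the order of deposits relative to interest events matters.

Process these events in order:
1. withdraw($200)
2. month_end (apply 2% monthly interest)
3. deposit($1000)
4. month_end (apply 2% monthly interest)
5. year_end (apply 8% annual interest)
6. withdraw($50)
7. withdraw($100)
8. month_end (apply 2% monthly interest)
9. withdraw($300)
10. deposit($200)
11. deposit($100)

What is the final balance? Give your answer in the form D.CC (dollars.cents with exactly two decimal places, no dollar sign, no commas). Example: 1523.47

Answer: 970.63

Derivation:
After 1 (withdraw($200)): balance=$0.00 total_interest=$0.00
After 2 (month_end (apply 2% monthly interest)): balance=$0.00 total_interest=$0.00
After 3 (deposit($1000)): balance=$1000.00 total_interest=$0.00
After 4 (month_end (apply 2% monthly interest)): balance=$1020.00 total_interest=$20.00
After 5 (year_end (apply 8% annual interest)): balance=$1101.60 total_interest=$101.60
After 6 (withdraw($50)): balance=$1051.60 total_interest=$101.60
After 7 (withdraw($100)): balance=$951.60 total_interest=$101.60
After 8 (month_end (apply 2% monthly interest)): balance=$970.63 total_interest=$120.63
After 9 (withdraw($300)): balance=$670.63 total_interest=$120.63
After 10 (deposit($200)): balance=$870.63 total_interest=$120.63
After 11 (deposit($100)): balance=$970.63 total_interest=$120.63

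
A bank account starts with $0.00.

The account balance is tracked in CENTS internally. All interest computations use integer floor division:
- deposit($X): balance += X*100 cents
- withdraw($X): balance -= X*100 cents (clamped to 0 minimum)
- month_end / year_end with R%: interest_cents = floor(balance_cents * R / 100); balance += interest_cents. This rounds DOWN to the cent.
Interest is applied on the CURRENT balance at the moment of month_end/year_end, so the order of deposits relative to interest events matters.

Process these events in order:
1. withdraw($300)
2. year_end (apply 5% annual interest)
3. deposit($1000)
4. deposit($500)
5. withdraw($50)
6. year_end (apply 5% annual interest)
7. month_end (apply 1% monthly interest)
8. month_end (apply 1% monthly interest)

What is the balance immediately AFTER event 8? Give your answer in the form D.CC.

After 1 (withdraw($300)): balance=$0.00 total_interest=$0.00
After 2 (year_end (apply 5% annual interest)): balance=$0.00 total_interest=$0.00
After 3 (deposit($1000)): balance=$1000.00 total_interest=$0.00
After 4 (deposit($500)): balance=$1500.00 total_interest=$0.00
After 5 (withdraw($50)): balance=$1450.00 total_interest=$0.00
After 6 (year_end (apply 5% annual interest)): balance=$1522.50 total_interest=$72.50
After 7 (month_end (apply 1% monthly interest)): balance=$1537.72 total_interest=$87.72
After 8 (month_end (apply 1% monthly interest)): balance=$1553.09 total_interest=$103.09

Answer: 1553.09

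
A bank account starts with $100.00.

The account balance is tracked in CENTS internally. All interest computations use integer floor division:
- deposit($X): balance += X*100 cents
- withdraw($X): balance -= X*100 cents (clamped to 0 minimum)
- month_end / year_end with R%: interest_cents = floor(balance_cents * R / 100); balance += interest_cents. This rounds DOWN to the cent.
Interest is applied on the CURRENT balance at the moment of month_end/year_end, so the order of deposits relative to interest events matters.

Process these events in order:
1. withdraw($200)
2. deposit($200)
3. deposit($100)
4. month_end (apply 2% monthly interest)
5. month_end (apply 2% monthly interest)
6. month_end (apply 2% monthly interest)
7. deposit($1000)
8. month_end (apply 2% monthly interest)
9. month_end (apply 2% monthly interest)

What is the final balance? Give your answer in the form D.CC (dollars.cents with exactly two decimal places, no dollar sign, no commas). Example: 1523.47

Answer: 1371.61

Derivation:
After 1 (withdraw($200)): balance=$0.00 total_interest=$0.00
After 2 (deposit($200)): balance=$200.00 total_interest=$0.00
After 3 (deposit($100)): balance=$300.00 total_interest=$0.00
After 4 (month_end (apply 2% monthly interest)): balance=$306.00 total_interest=$6.00
After 5 (month_end (apply 2% monthly interest)): balance=$312.12 total_interest=$12.12
After 6 (month_end (apply 2% monthly interest)): balance=$318.36 total_interest=$18.36
After 7 (deposit($1000)): balance=$1318.36 total_interest=$18.36
After 8 (month_end (apply 2% monthly interest)): balance=$1344.72 total_interest=$44.72
After 9 (month_end (apply 2% monthly interest)): balance=$1371.61 total_interest=$71.61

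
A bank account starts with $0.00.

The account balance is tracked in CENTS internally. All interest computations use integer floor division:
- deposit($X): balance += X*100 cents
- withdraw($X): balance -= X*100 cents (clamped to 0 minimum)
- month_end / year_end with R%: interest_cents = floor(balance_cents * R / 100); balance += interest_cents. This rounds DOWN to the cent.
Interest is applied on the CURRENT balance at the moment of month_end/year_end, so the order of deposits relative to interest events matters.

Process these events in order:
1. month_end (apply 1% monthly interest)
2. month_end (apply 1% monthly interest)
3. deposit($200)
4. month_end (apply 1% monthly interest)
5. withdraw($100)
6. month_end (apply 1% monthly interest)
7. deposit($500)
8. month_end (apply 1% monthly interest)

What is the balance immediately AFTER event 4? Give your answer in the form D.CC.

After 1 (month_end (apply 1% monthly interest)): balance=$0.00 total_interest=$0.00
After 2 (month_end (apply 1% monthly interest)): balance=$0.00 total_interest=$0.00
After 3 (deposit($200)): balance=$200.00 total_interest=$0.00
After 4 (month_end (apply 1% monthly interest)): balance=$202.00 total_interest=$2.00

Answer: 202.00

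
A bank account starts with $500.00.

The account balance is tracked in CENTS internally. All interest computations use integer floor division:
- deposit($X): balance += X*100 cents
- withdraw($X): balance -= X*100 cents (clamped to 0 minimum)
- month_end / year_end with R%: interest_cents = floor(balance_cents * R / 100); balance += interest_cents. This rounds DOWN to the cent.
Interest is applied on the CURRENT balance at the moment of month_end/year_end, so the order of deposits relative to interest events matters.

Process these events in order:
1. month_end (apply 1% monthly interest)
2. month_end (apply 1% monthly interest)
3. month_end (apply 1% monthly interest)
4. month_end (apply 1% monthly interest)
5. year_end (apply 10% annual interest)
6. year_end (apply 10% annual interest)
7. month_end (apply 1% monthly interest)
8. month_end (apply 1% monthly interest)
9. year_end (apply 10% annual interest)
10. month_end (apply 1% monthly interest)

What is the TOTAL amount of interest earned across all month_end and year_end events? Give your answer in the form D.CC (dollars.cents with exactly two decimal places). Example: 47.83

After 1 (month_end (apply 1% monthly interest)): balance=$505.00 total_interest=$5.00
After 2 (month_end (apply 1% monthly interest)): balance=$510.05 total_interest=$10.05
After 3 (month_end (apply 1% monthly interest)): balance=$515.15 total_interest=$15.15
After 4 (month_end (apply 1% monthly interest)): balance=$520.30 total_interest=$20.30
After 5 (year_end (apply 10% annual interest)): balance=$572.33 total_interest=$72.33
After 6 (year_end (apply 10% annual interest)): balance=$629.56 total_interest=$129.56
After 7 (month_end (apply 1% monthly interest)): balance=$635.85 total_interest=$135.85
After 8 (month_end (apply 1% monthly interest)): balance=$642.20 total_interest=$142.20
After 9 (year_end (apply 10% annual interest)): balance=$706.42 total_interest=$206.42
After 10 (month_end (apply 1% monthly interest)): balance=$713.48 total_interest=$213.48

Answer: 213.48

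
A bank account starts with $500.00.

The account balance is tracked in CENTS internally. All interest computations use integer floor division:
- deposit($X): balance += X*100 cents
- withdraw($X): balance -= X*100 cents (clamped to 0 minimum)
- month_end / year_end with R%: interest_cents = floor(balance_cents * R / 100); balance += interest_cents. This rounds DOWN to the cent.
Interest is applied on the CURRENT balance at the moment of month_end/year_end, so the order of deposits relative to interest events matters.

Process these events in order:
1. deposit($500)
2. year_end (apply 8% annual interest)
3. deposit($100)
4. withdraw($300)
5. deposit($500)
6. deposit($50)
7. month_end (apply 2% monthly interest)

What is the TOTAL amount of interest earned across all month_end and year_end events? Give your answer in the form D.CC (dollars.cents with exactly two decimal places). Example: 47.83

Answer: 108.60

Derivation:
After 1 (deposit($500)): balance=$1000.00 total_interest=$0.00
After 2 (year_end (apply 8% annual interest)): balance=$1080.00 total_interest=$80.00
After 3 (deposit($100)): balance=$1180.00 total_interest=$80.00
After 4 (withdraw($300)): balance=$880.00 total_interest=$80.00
After 5 (deposit($500)): balance=$1380.00 total_interest=$80.00
After 6 (deposit($50)): balance=$1430.00 total_interest=$80.00
After 7 (month_end (apply 2% monthly interest)): balance=$1458.60 total_interest=$108.60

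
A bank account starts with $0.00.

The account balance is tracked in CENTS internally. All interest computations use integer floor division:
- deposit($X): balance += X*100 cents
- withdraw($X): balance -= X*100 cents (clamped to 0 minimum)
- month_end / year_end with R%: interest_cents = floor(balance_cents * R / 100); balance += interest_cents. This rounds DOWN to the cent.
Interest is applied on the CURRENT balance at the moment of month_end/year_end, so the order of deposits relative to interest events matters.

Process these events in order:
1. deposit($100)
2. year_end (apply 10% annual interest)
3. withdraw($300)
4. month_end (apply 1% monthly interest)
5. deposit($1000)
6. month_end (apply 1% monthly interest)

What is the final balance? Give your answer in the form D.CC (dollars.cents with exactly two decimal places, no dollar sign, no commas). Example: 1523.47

Answer: 1010.00

Derivation:
After 1 (deposit($100)): balance=$100.00 total_interest=$0.00
After 2 (year_end (apply 10% annual interest)): balance=$110.00 total_interest=$10.00
After 3 (withdraw($300)): balance=$0.00 total_interest=$10.00
After 4 (month_end (apply 1% monthly interest)): balance=$0.00 total_interest=$10.00
After 5 (deposit($1000)): balance=$1000.00 total_interest=$10.00
After 6 (month_end (apply 1% monthly interest)): balance=$1010.00 total_interest=$20.00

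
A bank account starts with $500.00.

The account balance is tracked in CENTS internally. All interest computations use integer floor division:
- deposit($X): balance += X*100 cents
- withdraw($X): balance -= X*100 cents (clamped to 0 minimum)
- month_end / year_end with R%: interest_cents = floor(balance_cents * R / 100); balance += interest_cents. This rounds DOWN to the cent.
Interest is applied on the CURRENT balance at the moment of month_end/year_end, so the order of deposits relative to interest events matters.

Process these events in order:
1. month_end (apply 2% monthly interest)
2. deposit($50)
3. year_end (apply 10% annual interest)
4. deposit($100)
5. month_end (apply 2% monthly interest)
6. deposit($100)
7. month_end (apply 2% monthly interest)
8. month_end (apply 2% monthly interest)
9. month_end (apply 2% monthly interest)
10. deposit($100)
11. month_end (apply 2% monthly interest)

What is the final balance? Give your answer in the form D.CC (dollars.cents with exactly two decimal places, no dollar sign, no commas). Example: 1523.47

After 1 (month_end (apply 2% monthly interest)): balance=$510.00 total_interest=$10.00
After 2 (deposit($50)): balance=$560.00 total_interest=$10.00
After 3 (year_end (apply 10% annual interest)): balance=$616.00 total_interest=$66.00
After 4 (deposit($100)): balance=$716.00 total_interest=$66.00
After 5 (month_end (apply 2% monthly interest)): balance=$730.32 total_interest=$80.32
After 6 (deposit($100)): balance=$830.32 total_interest=$80.32
After 7 (month_end (apply 2% monthly interest)): balance=$846.92 total_interest=$96.92
After 8 (month_end (apply 2% monthly interest)): balance=$863.85 total_interest=$113.85
After 9 (month_end (apply 2% monthly interest)): balance=$881.12 total_interest=$131.12
After 10 (deposit($100)): balance=$981.12 total_interest=$131.12
After 11 (month_end (apply 2% monthly interest)): balance=$1000.74 total_interest=$150.74

Answer: 1000.74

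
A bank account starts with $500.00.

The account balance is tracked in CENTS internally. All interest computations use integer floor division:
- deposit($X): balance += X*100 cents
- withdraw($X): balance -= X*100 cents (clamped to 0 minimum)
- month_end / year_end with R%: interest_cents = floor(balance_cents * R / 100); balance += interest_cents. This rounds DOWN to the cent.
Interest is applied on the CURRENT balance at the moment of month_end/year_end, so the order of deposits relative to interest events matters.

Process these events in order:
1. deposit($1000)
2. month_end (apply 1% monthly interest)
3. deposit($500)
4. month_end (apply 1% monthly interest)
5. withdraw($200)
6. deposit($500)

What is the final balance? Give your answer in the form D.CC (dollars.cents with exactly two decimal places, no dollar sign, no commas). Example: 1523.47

Answer: 2335.15

Derivation:
After 1 (deposit($1000)): balance=$1500.00 total_interest=$0.00
After 2 (month_end (apply 1% monthly interest)): balance=$1515.00 total_interest=$15.00
After 3 (deposit($500)): balance=$2015.00 total_interest=$15.00
After 4 (month_end (apply 1% monthly interest)): balance=$2035.15 total_interest=$35.15
After 5 (withdraw($200)): balance=$1835.15 total_interest=$35.15
After 6 (deposit($500)): balance=$2335.15 total_interest=$35.15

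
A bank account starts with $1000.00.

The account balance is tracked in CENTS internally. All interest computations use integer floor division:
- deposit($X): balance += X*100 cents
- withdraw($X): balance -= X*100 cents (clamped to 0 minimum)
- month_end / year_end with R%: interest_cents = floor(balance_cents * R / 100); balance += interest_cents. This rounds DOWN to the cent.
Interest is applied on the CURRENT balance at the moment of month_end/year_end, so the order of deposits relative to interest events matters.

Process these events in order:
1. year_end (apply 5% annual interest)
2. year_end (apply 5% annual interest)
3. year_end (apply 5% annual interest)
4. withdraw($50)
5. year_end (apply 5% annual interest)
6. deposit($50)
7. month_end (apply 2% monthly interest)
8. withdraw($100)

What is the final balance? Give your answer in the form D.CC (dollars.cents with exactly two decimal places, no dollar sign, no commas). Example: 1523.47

After 1 (year_end (apply 5% annual interest)): balance=$1050.00 total_interest=$50.00
After 2 (year_end (apply 5% annual interest)): balance=$1102.50 total_interest=$102.50
After 3 (year_end (apply 5% annual interest)): balance=$1157.62 total_interest=$157.62
After 4 (withdraw($50)): balance=$1107.62 total_interest=$157.62
After 5 (year_end (apply 5% annual interest)): balance=$1163.00 total_interest=$213.00
After 6 (deposit($50)): balance=$1213.00 total_interest=$213.00
After 7 (month_end (apply 2% monthly interest)): balance=$1237.26 total_interest=$237.26
After 8 (withdraw($100)): balance=$1137.26 total_interest=$237.26

Answer: 1137.26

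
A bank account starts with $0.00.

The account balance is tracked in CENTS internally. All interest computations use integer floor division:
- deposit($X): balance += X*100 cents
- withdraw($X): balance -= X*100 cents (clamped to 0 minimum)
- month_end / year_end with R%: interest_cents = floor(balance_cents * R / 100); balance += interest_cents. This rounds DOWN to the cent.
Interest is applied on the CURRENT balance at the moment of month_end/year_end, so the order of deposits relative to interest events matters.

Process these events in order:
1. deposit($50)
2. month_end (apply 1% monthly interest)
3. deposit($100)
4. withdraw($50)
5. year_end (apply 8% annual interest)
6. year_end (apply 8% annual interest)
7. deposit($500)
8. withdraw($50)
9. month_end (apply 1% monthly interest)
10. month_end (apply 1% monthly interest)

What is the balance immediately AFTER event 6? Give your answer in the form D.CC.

After 1 (deposit($50)): balance=$50.00 total_interest=$0.00
After 2 (month_end (apply 1% monthly interest)): balance=$50.50 total_interest=$0.50
After 3 (deposit($100)): balance=$150.50 total_interest=$0.50
After 4 (withdraw($50)): balance=$100.50 total_interest=$0.50
After 5 (year_end (apply 8% annual interest)): balance=$108.54 total_interest=$8.54
After 6 (year_end (apply 8% annual interest)): balance=$117.22 total_interest=$17.22

Answer: 117.22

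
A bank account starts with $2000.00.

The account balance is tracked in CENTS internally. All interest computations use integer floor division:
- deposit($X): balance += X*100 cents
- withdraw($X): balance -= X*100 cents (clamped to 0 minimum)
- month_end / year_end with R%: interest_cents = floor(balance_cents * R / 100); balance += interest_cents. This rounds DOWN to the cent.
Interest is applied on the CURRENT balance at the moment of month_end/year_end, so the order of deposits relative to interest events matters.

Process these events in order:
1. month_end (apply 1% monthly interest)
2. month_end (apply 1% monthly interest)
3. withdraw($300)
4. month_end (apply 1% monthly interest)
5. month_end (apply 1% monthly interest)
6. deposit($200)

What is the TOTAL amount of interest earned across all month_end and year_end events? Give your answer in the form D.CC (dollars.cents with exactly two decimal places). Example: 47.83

Answer: 75.17

Derivation:
After 1 (month_end (apply 1% monthly interest)): balance=$2020.00 total_interest=$20.00
After 2 (month_end (apply 1% monthly interest)): balance=$2040.20 total_interest=$40.20
After 3 (withdraw($300)): balance=$1740.20 total_interest=$40.20
After 4 (month_end (apply 1% monthly interest)): balance=$1757.60 total_interest=$57.60
After 5 (month_end (apply 1% monthly interest)): balance=$1775.17 total_interest=$75.17
After 6 (deposit($200)): balance=$1975.17 total_interest=$75.17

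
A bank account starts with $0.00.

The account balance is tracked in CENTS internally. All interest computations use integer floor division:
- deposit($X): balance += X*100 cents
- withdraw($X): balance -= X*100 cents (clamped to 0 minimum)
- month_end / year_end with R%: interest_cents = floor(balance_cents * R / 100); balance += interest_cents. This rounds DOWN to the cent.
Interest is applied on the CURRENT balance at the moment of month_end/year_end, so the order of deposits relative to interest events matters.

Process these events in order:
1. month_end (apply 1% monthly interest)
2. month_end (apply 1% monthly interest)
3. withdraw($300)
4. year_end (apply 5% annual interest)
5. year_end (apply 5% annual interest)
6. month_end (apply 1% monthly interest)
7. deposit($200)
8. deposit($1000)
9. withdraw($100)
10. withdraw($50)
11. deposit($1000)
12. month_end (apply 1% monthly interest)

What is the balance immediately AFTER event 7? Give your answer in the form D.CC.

After 1 (month_end (apply 1% monthly interest)): balance=$0.00 total_interest=$0.00
After 2 (month_end (apply 1% monthly interest)): balance=$0.00 total_interest=$0.00
After 3 (withdraw($300)): balance=$0.00 total_interest=$0.00
After 4 (year_end (apply 5% annual interest)): balance=$0.00 total_interest=$0.00
After 5 (year_end (apply 5% annual interest)): balance=$0.00 total_interest=$0.00
After 6 (month_end (apply 1% monthly interest)): balance=$0.00 total_interest=$0.00
After 7 (deposit($200)): balance=$200.00 total_interest=$0.00

Answer: 200.00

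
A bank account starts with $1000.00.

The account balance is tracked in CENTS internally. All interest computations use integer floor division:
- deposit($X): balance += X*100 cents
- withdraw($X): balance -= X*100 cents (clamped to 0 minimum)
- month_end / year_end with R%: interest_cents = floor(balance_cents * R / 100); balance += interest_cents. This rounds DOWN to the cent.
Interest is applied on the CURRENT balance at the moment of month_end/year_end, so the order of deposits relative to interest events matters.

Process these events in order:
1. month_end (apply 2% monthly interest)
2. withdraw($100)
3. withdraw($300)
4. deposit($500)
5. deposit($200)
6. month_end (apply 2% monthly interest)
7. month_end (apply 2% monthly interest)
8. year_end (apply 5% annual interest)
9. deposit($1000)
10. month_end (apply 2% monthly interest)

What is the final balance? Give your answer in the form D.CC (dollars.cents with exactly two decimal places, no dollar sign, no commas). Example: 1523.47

Answer: 2490.81

Derivation:
After 1 (month_end (apply 2% monthly interest)): balance=$1020.00 total_interest=$20.00
After 2 (withdraw($100)): balance=$920.00 total_interest=$20.00
After 3 (withdraw($300)): balance=$620.00 total_interest=$20.00
After 4 (deposit($500)): balance=$1120.00 total_interest=$20.00
After 5 (deposit($200)): balance=$1320.00 total_interest=$20.00
After 6 (month_end (apply 2% monthly interest)): balance=$1346.40 total_interest=$46.40
After 7 (month_end (apply 2% monthly interest)): balance=$1373.32 total_interest=$73.32
After 8 (year_end (apply 5% annual interest)): balance=$1441.98 total_interest=$141.98
After 9 (deposit($1000)): balance=$2441.98 total_interest=$141.98
After 10 (month_end (apply 2% monthly interest)): balance=$2490.81 total_interest=$190.81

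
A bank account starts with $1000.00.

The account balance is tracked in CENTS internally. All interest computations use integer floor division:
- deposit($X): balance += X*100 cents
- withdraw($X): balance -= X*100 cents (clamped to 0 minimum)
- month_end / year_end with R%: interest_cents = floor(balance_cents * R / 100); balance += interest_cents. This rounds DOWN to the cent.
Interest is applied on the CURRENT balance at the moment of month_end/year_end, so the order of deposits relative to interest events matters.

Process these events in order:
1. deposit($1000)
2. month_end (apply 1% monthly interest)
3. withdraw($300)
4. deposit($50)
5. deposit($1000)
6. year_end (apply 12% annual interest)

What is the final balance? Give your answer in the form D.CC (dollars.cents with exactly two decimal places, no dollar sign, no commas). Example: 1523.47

Answer: 3102.40

Derivation:
After 1 (deposit($1000)): balance=$2000.00 total_interest=$0.00
After 2 (month_end (apply 1% monthly interest)): balance=$2020.00 total_interest=$20.00
After 3 (withdraw($300)): balance=$1720.00 total_interest=$20.00
After 4 (deposit($50)): balance=$1770.00 total_interest=$20.00
After 5 (deposit($1000)): balance=$2770.00 total_interest=$20.00
After 6 (year_end (apply 12% annual interest)): balance=$3102.40 total_interest=$352.40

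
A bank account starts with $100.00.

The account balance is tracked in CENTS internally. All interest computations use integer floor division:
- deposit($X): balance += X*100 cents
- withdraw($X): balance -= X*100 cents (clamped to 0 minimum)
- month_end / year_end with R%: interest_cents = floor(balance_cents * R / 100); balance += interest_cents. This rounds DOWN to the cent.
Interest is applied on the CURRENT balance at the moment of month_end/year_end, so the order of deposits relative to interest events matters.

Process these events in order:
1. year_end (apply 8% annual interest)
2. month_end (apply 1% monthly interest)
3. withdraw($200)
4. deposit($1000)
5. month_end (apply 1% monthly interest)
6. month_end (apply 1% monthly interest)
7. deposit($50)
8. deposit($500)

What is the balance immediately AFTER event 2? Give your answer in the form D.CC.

After 1 (year_end (apply 8% annual interest)): balance=$108.00 total_interest=$8.00
After 2 (month_end (apply 1% monthly interest)): balance=$109.08 total_interest=$9.08

Answer: 109.08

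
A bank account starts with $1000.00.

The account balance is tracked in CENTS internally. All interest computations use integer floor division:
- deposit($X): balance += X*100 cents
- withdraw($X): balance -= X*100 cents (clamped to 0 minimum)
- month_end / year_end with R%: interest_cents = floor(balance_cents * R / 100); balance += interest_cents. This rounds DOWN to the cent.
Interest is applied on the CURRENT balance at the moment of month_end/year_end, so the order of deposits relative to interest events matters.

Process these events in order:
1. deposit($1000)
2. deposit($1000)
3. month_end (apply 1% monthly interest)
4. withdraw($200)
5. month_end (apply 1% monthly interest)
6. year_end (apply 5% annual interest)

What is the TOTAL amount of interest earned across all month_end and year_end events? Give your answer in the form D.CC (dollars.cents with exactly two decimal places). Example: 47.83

After 1 (deposit($1000)): balance=$2000.00 total_interest=$0.00
After 2 (deposit($1000)): balance=$3000.00 total_interest=$0.00
After 3 (month_end (apply 1% monthly interest)): balance=$3030.00 total_interest=$30.00
After 4 (withdraw($200)): balance=$2830.00 total_interest=$30.00
After 5 (month_end (apply 1% monthly interest)): balance=$2858.30 total_interest=$58.30
After 6 (year_end (apply 5% annual interest)): balance=$3001.21 total_interest=$201.21

Answer: 201.21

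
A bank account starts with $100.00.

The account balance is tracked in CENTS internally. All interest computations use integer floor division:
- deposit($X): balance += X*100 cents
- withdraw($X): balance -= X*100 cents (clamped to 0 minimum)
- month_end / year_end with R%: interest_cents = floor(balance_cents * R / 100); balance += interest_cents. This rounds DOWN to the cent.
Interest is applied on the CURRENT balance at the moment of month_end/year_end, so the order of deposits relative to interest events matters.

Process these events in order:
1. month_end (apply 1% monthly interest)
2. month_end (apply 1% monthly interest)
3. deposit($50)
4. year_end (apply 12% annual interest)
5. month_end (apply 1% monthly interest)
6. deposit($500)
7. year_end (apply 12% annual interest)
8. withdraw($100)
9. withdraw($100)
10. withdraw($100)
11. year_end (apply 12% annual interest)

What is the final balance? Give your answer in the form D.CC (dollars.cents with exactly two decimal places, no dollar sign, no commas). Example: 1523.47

After 1 (month_end (apply 1% monthly interest)): balance=$101.00 total_interest=$1.00
After 2 (month_end (apply 1% monthly interest)): balance=$102.01 total_interest=$2.01
After 3 (deposit($50)): balance=$152.01 total_interest=$2.01
After 4 (year_end (apply 12% annual interest)): balance=$170.25 total_interest=$20.25
After 5 (month_end (apply 1% monthly interest)): balance=$171.95 total_interest=$21.95
After 6 (deposit($500)): balance=$671.95 total_interest=$21.95
After 7 (year_end (apply 12% annual interest)): balance=$752.58 total_interest=$102.58
After 8 (withdraw($100)): balance=$652.58 total_interest=$102.58
After 9 (withdraw($100)): balance=$552.58 total_interest=$102.58
After 10 (withdraw($100)): balance=$452.58 total_interest=$102.58
After 11 (year_end (apply 12% annual interest)): balance=$506.88 total_interest=$156.88

Answer: 506.88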